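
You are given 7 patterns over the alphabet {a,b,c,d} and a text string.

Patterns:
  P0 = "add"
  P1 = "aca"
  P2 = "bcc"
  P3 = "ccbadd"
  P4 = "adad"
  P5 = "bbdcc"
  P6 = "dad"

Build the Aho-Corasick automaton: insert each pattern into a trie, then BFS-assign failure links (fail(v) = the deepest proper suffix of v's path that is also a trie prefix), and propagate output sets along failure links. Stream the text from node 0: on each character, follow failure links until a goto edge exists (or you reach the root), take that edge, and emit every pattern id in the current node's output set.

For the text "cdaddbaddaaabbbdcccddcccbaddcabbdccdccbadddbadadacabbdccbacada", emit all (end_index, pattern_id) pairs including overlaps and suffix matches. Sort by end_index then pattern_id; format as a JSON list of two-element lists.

Build:
Trie nodes:
  n0 'ε': a→1 b→6 c→9 d→21
  n1 'a': c→4 d→2
  n2 'ad': a→15 d→3
  n3 'add': ·  ←P0
  n4 'ac': a→5
  n5 'aca': ·  ←P1
  n6 'b': b→17 c→7
  n7 'bc': c→8
  n8 'bcc': ·  ←P2
  n9 'c': c→10
  n10 'cc': b→11
  n11 'ccb': a→12
  n12 'ccba': d→13
  n13 'ccbad': d→14
  n14 'ccbadd': ·  ←P3
  n15 'ada': d→16
  n16 'adad': ·  ←P4
  n17 'bb': d→18
  n18 'bbd': c→19
  n19 'bbdc': c→20
  n20 'bbdcc': ·  ←P5
  n21 'd': a→22
  n22 'da': d→23
  n23 'dad': ·  ←P6

BFS fail/out derivation:
  n1('a'): parent n0 fail=0; on 'a' 0 → fail=0;  out ∅∪∅=∅
  n6('b'): parent n0 fail=0; on 'b' 0 → fail=0;  out ∅∪∅=∅
  n9('c'): parent n0 fail=0; on 'c' 0 → fail=0;  out ∅∪∅=∅
  n21('d'): parent n0 fail=0; on 'd' 0 → fail=0;  out ∅∪∅=∅
  n2('ad'): parent n1 fail=0; on 'd' 0 → fail=21;  out ∅∪∅=∅
  n4('ac'): parent n1 fail=0; on 'c' 0 → fail=9;  out ∅∪∅=∅
  n7('bc'): parent n6 fail=0; on 'c' 0 → fail=9;  out ∅∪∅=∅
  n10('cc'): parent n9 fail=0; on 'c' 0 → fail=9;  out ∅∪∅=∅
  n17('bb'): parent n6 fail=0; on 'b' 0 → fail=6;  out ∅∪∅=∅
  n22('da'): parent n21 fail=0; on 'a' 0 → fail=1;  out ∅∪∅=∅
  n3('add'): parent n2 fail=21; on 'd' 21→0 → fail=21;  out {0}∪∅={0}
  n5('aca'): parent n4 fail=9; on 'a' 9→0 → fail=1;  out {1}∪∅={1}
  n8('bcc'): parent n7 fail=9; on 'c' 9 → fail=10;  out {2}∪∅={2}
  n11('ccb'): parent n10 fail=9; on 'b' 9→0 → fail=6;  out ∅∪∅=∅
  n15('ada'): parent n2 fail=21; on 'a' 21 → fail=22;  out ∅∪∅=∅
  n18('bbd'): parent n17 fail=6; on 'd' 6→0 → fail=21;  out ∅∪∅=∅
  n23('dad'): parent n22 fail=1; on 'd' 1 → fail=2;  out {6}∪∅={6}
  n12('ccba'): parent n11 fail=6; on 'a' 6→0 → fail=1;  out ∅∪∅=∅
  n16('adad'): parent n15 fail=22; on 'd' 22 → fail=23;  out {4}∪{6}={4,6}
  n19('bbdc'): parent n18 fail=21; on 'c' 21→0 → fail=9;  out ∅∪∅=∅
  n13('ccbad'): parent n12 fail=1; on 'd' 1 → fail=2;  out ∅∪∅=∅
  n20('bbdcc'): parent n19 fail=9; on 'c' 9 → fail=10;  out {5}∪∅={5}
  n14('ccbadd'): parent n13 fail=2; on 'd' 2 → fail=3;  out {3}∪{0}={0,3}

Scan:
i=0 'c': node 0→9
i=1 'd': node 9→21 (fail-walked)
i=2 'a': node 21→22
i=3 'd': node 22→23  emit P6@[1:3]
i=4 'd': node 23→3 (fail-walked)  emit P0@[2:4]
i=5 'b': node 3→6 (fail-walked)
i=6 'a': node 6→1 (fail-walked)
i=7 'd': node 1→2
i=8 'd': node 2→3  emit P0@[6:8]
i=9 'a': node 3→22 (fail-walked)
i=10 'a': node 22→1 (fail-walked)
i=11 'a': node 1→1 (fail-walked)
i=12 'b': node 1→6 (fail-walked)
i=13 'b': node 6→17
i=14 'b': node 17→17 (fail-walked)
i=15 'd': node 17→18
i=16 'c': node 18→19
i=17 'c': node 19→20  emit P5@[13:17]
i=18 'c': node 20→10 (fail-walked)
i=19 'd': node 10→21 (fail-walked)
i=20 'd': node 21→21 (fail-walked)
i=21 'c': node 21→9 (fail-walked)
i=22 'c': node 9→10
i=23 'c': node 10→10 (fail-walked)
i=24 'b': node 10→11
i=25 'a': node 11→12
i=26 'd': node 12→13
i=27 'd': node 13→14  emit P0@[25:27],P3@[22:27]
i=28 'c': node 14→9 (fail-walked)
i=29 'a': node 9→1 (fail-walked)
i=30 'b': node 1→6 (fail-walked)
i=31 'b': node 6→17
i=32 'd': node 17→18
i=33 'c': node 18→19
i=34 'c': node 19→20  emit P5@[30:34]
i=35 'd': node 20→21 (fail-walked)
i=36 'c': node 21→9 (fail-walked)
i=37 'c': node 9→10
i=38 'b': node 10→11
i=39 'a': node 11→12
i=40 'd': node 12→13
i=41 'd': node 13→14  emit P0@[39:41],P3@[36:41]
i=42 'd': node 14→21 (fail-walked)
i=43 'b': node 21→6 (fail-walked)
i=44 'a': node 6→1 (fail-walked)
i=45 'd': node 1→2
i=46 'a': node 2→15
i=47 'd': node 15→16  emit P4@[44:47],P6@[45:47]
i=48 'a': node 16→15 (fail-walked)
i=49 'c': node 15→4 (fail-walked)
i=50 'a': node 4→5  emit P1@[48:50]
i=51 'b': node 5→6 (fail-walked)
i=52 'b': node 6→17
i=53 'd': node 17→18
i=54 'c': node 18→19
i=55 'c': node 19→20  emit P5@[51:55]
i=56 'b': node 20→11 (fail-walked)
i=57 'a': node 11→12
i=58 'c': node 12→4 (fail-walked)
i=59 'a': node 4→5  emit P1@[57:59]
i=60 'd': node 5→2 (fail-walked)
i=61 'a': node 2→15

All matches (sorted): [[3,6],[4,0],[8,0],[17,5],[27,0],[27,3],[34,5],[41,0],[41,3],[47,4],[47,6],[50,1],[55,5],[59,1]]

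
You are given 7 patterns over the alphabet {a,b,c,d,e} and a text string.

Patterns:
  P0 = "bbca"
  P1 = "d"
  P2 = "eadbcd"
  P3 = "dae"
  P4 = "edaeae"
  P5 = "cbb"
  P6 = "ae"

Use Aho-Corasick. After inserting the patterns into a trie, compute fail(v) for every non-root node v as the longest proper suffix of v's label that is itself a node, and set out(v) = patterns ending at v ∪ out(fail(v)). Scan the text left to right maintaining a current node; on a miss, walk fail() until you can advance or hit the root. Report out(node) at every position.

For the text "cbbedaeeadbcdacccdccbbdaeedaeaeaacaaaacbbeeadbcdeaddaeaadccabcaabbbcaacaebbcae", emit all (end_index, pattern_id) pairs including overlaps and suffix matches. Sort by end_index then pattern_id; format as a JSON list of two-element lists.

Build:
Trie nodes:
  0='ε' goto a→22 b→1 c→19 d→5 e→6
  1='b' goto b→2
  2='bb' goto c→3
  3='bbc' goto a→4
  4='bbca' goto ·  [P0 ends]
  5='d' goto a→12  [P1 ends]
  6='e' goto a→7 d→14
  7='ea' goto d→8
  8='ead' goto b→9
  9='eadb' goto c→10
  10='eadbc' goto d→11
  11='eadbcd' goto ·  [P2 ends]
  12='da' goto e→13
  13='dae' goto ·  [P3 ends]
  14='ed' goto a→15
  15='eda' goto e→16
  16='edae' goto a→17
  17='edaea' goto e→18
  18='edaeae' goto ·  [P4 ends]
  19='c' goto b→20
  20='cb' goto b→21
  21='cbb' goto ·  [P5 ends]
  22='a' goto e→23
  23='ae' goto ·  [P6 ends]

BFS fail/out derivation:
  fail(1) 'b': from fail(0)=0 chase 'b': 0 ⇒ 0;  out=∅∪out(0)=∅
  fail(5) 'd': from fail(0)=0 chase 'd': 0 ⇒ 0;  out={1}∪out(0)={1}
  fail(6) 'e': from fail(0)=0 chase 'e': 0 ⇒ 0;  out=∅∪out(0)=∅
  fail(19) 'c': from fail(0)=0 chase 'c': 0 ⇒ 0;  out=∅∪out(0)=∅
  fail(22) 'a': from fail(0)=0 chase 'a': 0 ⇒ 0;  out=∅∪out(0)=∅
  fail(2) 'bb': from fail(1)=0 chase 'b': 0 ⇒ 1;  out=∅∪out(1)=∅
  fail(7) 'ea': from fail(6)=0 chase 'a': 0 ⇒ 22;  out=∅∪out(22)=∅
  fail(12) 'da': from fail(5)=0 chase 'a': 0 ⇒ 22;  out=∅∪out(22)=∅
  fail(14) 'ed': from fail(6)=0 chase 'd': 0 ⇒ 5;  out=∅∪out(5)={1}
  fail(20) 'cb': from fail(19)=0 chase 'b': 0 ⇒ 1;  out=∅∪out(1)=∅
  fail(23) 'ae': from fail(22)=0 chase 'e': 0 ⇒ 6;  out={6}∪out(6)={6}
  fail(3) 'bbc': from fail(2)=1 chase 'c': 1→0 ⇒ 19;  out=∅∪out(19)=∅
  fail(8) 'ead': from fail(7)=22 chase 'd': 22→0 ⇒ 5;  out=∅∪out(5)={1}
  fail(13) 'dae': from fail(12)=22 chase 'e': 22 ⇒ 23;  out={3}∪out(23)={3,6}
  fail(15) 'eda': from fail(14)=5 chase 'a': 5 ⇒ 12;  out=∅∪out(12)=∅
  fail(21) 'cbb': from fail(20)=1 chase 'b': 1 ⇒ 2;  out={5}∪out(2)={5}
  fail(4) 'bbca': from fail(3)=19 chase 'a': 19→0 ⇒ 22;  out={0}∪out(22)={0}
  fail(9) 'eadb': from fail(8)=5 chase 'b': 5→0 ⇒ 1;  out=∅∪out(1)=∅
  fail(16) 'edae': from fail(15)=12 chase 'e': 12 ⇒ 13;  out=∅∪out(13)={3,6}
  fail(10) 'eadbc': from fail(9)=1 chase 'c': 1→0 ⇒ 19;  out=∅∪out(19)=∅
  fail(17) 'edaea': from fail(16)=13 chase 'a': 13→23→6 ⇒ 7;  out=∅∪out(7)=∅
  fail(11) 'eadbcd': from fail(10)=19 chase 'd': 19→0 ⇒ 5;  out={2}∪out(5)={1,2}
  fail(18) 'edaeae': from fail(17)=7 chase 'e': 7→22 ⇒ 23;  out={4}∪out(23)={4,6}

Scan:
[0] read 'c'  n0⇒n19
[1] read 'b'  n19⇒n20
[2] read 'b'  n20⇒n21  emit P5@[0:2]
[3] read 'e'  n21⇒n6 ·f
[4] read 'd'  n6⇒n14  emit P1@[4:4]
[5] read 'a'  n14⇒n15
[6] read 'e'  n15⇒n16  emit P3@[4:6],P6@[5:6]
[7] read 'e'  n16⇒n6 ·f
[8] read 'a'  n6⇒n7
[9] read 'd'  n7⇒n8  emit P1@[9:9]
[10] read 'b'  n8⇒n9
[11] read 'c'  n9⇒n10
[12] read 'd'  n10⇒n11  emit P1@[12:12],P2@[7:12]
[13] read 'a'  n11⇒n12 ·f
[14] read 'c'  n12⇒n19 ·f
[15] read 'c'  n19⇒n19 ·f
[16] read 'c'  n19⇒n19 ·f
[17] read 'd'  n19⇒n5 ·f  emit P1@[17:17]
[18] read 'c'  n5⇒n19 ·f
[19] read 'c'  n19⇒n19 ·f
[20] read 'b'  n19⇒n20
[21] read 'b'  n20⇒n21  emit P5@[19:21]
[22] read 'd'  n21⇒n5 ·f  emit P1@[22:22]
[23] read 'a'  n5⇒n12
[24] read 'e'  n12⇒n13  emit P3@[22:24],P6@[23:24]
[25] read 'e'  n13⇒n6 ·f
[26] read 'd'  n6⇒n14  emit P1@[26:26]
[27] read 'a'  n14⇒n15
[28] read 'e'  n15⇒n16  emit P3@[26:28],P6@[27:28]
[29] read 'a'  n16⇒n17
[30] read 'e'  n17⇒n18  emit P4@[25:30],P6@[29:30]
[31] read 'a'  n18⇒n7 ·f
[32] read 'a'  n7⇒n22 ·f
[33] read 'c'  n22⇒n19 ·f
[34] read 'a'  n19⇒n22 ·f
[35] read 'a'  n22⇒n22 ·f
[36] read 'a'  n22⇒n22 ·f
[37] read 'a'  n22⇒n22 ·f
[38] read 'c'  n22⇒n19 ·f
[39] read 'b'  n19⇒n20
[40] read 'b'  n20⇒n21  emit P5@[38:40]
[41] read 'e'  n21⇒n6 ·f
[42] read 'e'  n6⇒n6 ·f
[43] read 'a'  n6⇒n7
[44] read 'd'  n7⇒n8  emit P1@[44:44]
[45] read 'b'  n8⇒n9
[46] read 'c'  n9⇒n10
[47] read 'd'  n10⇒n11  emit P1@[47:47],P2@[42:47]
[48] read 'e'  n11⇒n6 ·f
[49] read 'a'  n6⇒n7
[50] read 'd'  n7⇒n8  emit P1@[50:50]
[51] read 'd'  n8⇒n5 ·f  emit P1@[51:51]
[52] read 'a'  n5⇒n12
[53] read 'e'  n12⇒n13  emit P3@[51:53],P6@[52:53]
[54] read 'a'  n13⇒n7 ·f
[55] read 'a'  n7⇒n22 ·f
[56] read 'd'  n22⇒n5 ·f  emit P1@[56:56]
[57] read 'c'  n5⇒n19 ·f
[58] read 'c'  n19⇒n19 ·f
[59] read 'a'  n19⇒n22 ·f
[60] read 'b'  n22⇒n1 ·f
[61] read 'c'  n1⇒n19 ·f
[62] read 'a'  n19⇒n22 ·f
[63] read 'a'  n22⇒n22 ·f
[64] read 'b'  n22⇒n1 ·f
[65] read 'b'  n1⇒n2
[66] read 'b'  n2⇒n2 ·f
[67] read 'c'  n2⇒n3
[68] read 'a'  n3⇒n4  emit P0@[65:68]
[69] read 'a'  n4⇒n22 ·f
[70] read 'c'  n22⇒n19 ·f
[71] read 'a'  n19⇒n22 ·f
[72] read 'e'  n22⇒n23  emit P6@[71:72]
[73] read 'b'  n23⇒n1 ·f
[74] read 'b'  n1⇒n2
[75] read 'c'  n2⇒n3
[76] read 'a'  n3⇒n4  emit P0@[73:76]
[77] read 'e'  n4⇒n23 ·f  emit P6@[76:77]

All matches (sorted): [[2,5],[4,1],[6,3],[6,6],[9,1],[12,1],[12,2],[17,1],[21,5],[22,1],[24,3],[24,6],[26,1],[28,3],[28,6],[30,4],[30,6],[40,5],[44,1],[47,1],[47,2],[50,1],[51,1],[53,3],[53,6],[56,1],[68,0],[72,6],[76,0],[77,6]]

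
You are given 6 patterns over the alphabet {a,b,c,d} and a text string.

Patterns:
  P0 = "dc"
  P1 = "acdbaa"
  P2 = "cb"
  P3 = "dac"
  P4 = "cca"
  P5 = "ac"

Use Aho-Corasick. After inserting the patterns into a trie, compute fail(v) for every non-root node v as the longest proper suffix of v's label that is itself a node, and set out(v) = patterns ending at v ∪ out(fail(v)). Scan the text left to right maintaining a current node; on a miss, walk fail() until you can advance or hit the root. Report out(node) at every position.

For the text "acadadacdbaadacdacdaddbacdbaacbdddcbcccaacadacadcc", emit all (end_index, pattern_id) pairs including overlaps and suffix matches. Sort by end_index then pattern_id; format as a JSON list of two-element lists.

Build:
Trie (insert patterns):
  n0 'ε': a→3 c→9 d→1
  n1 'd': a→11 c→2
  n2 'dc': ·  ←P0
  n3 'a': c→4
  n4 'ac': d→5  ←P5
  n5 'acd': b→6
  n6 'acdb': a→7
  n7 'acdba': a→8
  n8 'acdbaa': ·  ←P1
  n9 'c': b→10 c→13
  n10 'cb': ·  ←P2
  n11 'da': c→12
  n12 'dac': ·  ←P3
  n13 'cc': a→14
  n14 'cca': ·  ←P4

BFS fail/out derivation:
  fail(1) 'd': from fail(0)=0 chase 'd': 0 ⇒ 0;  out=∅∪out(0)=∅
  fail(3) 'a': from fail(0)=0 chase 'a': 0 ⇒ 0;  out=∅∪out(0)=∅
  fail(9) 'c': from fail(0)=0 chase 'c': 0 ⇒ 0;  out=∅∪out(0)=∅
  fail(2) 'dc': from fail(1)=0 chase 'c': 0 ⇒ 9;  out={0}∪out(9)={0}
  fail(4) 'ac': from fail(3)=0 chase 'c': 0 ⇒ 9;  out={5}∪out(9)={5}
  fail(10) 'cb': from fail(9)=0 chase 'b': 0 ⇒ 0;  out={2}∪out(0)={2}
  fail(11) 'da': from fail(1)=0 chase 'a': 0 ⇒ 3;  out=∅∪out(3)=∅
  fail(13) 'cc': from fail(9)=0 chase 'c': 0 ⇒ 9;  out=∅∪out(9)=∅
  fail(5) 'acd': from fail(4)=9 chase 'd': 9→0 ⇒ 1;  out=∅∪out(1)=∅
  fail(12) 'dac': from fail(11)=3 chase 'c': 3 ⇒ 4;  out={3}∪out(4)={3,5}
  fail(14) 'cca': from fail(13)=9 chase 'a': 9→0 ⇒ 3;  out={4}∪out(3)={4}
  fail(6) 'acdb': from fail(5)=1 chase 'b': 1→0 ⇒ 0;  out=∅∪out(0)=∅
  fail(7) 'acdba': from fail(6)=0 chase 'a': 0 ⇒ 3;  out=∅∪out(3)=∅
  fail(8) 'acdbaa': from fail(7)=3 chase 'a': 3→0 ⇒ 3;  out={1}∪out(3)={1}

Run:
[0] read 'a'  n0⇒n3
[1] read 'c'  n3⇒n4  → match P5@[0:1]
[2] read 'a'  n4⇒n3 ·f
[3] read 'd'  n3⇒n1 ·f
[4] read 'a'  n1⇒n11
[5] read 'd'  n11⇒n1 ·f
[6] read 'a'  n1⇒n11
[7] read 'c'  n11⇒n12  → match P3@[5:7],P5@[6:7]
[8] read 'd'  n12⇒n5 ·f
[9] read 'b'  n5⇒n6
[10] read 'a'  n6⇒n7
[11] read 'a'  n7⇒n8  → match P1@[6:11]
[12] read 'd'  n8⇒n1 ·f
[13] read 'a'  n1⇒n11
[14] read 'c'  n11⇒n12  → match P3@[12:14],P5@[13:14]
[15] read 'd'  n12⇒n5 ·f
[16] read 'a'  n5⇒n11 ·f
[17] read 'c'  n11⇒n12  → match P3@[15:17],P5@[16:17]
[18] read 'd'  n12⇒n5 ·f
[19] read 'a'  n5⇒n11 ·f
[20] read 'd'  n11⇒n1 ·f
[21] read 'd'  n1⇒n1 ·f
[22] read 'b'  n1⇒n0 ·f
[23] read 'a'  n0⇒n3
[24] read 'c'  n3⇒n4  → match P5@[23:24]
[25] read 'd'  n4⇒n5
[26] read 'b'  n5⇒n6
[27] read 'a'  n6⇒n7
[28] read 'a'  n7⇒n8  → match P1@[23:28]
[29] read 'c'  n8⇒n4 ·f  → match P5@[28:29]
[30] read 'b'  n4⇒n10 ·f  → match P2@[29:30]
[31] read 'd'  n10⇒n1 ·f
[32] read 'd'  n1⇒n1 ·f
[33] read 'd'  n1⇒n1 ·f
[34] read 'c'  n1⇒n2  → match P0@[33:34]
[35] read 'b'  n2⇒n10 ·f  → match P2@[34:35]
[36] read 'c'  n10⇒n9 ·f
[37] read 'c'  n9⇒n13
[38] read 'c'  n13⇒n13 ·f
[39] read 'a'  n13⇒n14  → match P4@[37:39]
[40] read 'a'  n14⇒n3 ·f
[41] read 'c'  n3⇒n4  → match P5@[40:41]
[42] read 'a'  n4⇒n3 ·f
[43] read 'd'  n3⇒n1 ·f
[44] read 'a'  n1⇒n11
[45] read 'c'  n11⇒n12  → match P3@[43:45],P5@[44:45]
[46] read 'a'  n12⇒n3 ·f
[47] read 'd'  n3⇒n1 ·f
[48] read 'c'  n1⇒n2  → match P0@[47:48]
[49] read 'c'  n2⇒n13 ·f

Result: [[1,5],[7,3],[7,5],[11,1],[14,3],[14,5],[17,3],[17,5],[24,5],[28,1],[29,5],[30,2],[34,0],[35,2],[39,4],[41,5],[45,3],[45,5],[48,0]]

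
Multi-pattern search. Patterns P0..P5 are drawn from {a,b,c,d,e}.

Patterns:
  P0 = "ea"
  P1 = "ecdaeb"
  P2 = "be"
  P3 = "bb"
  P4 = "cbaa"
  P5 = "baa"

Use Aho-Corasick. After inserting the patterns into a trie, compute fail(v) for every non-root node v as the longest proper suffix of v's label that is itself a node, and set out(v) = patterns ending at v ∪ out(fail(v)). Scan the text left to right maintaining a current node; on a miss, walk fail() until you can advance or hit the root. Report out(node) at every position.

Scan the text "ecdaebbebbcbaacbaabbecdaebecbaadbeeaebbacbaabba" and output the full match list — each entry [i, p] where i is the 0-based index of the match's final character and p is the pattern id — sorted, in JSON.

Construct AC machine:
Trie (insert patterns):
  0='ε' goto b→8 c→11 e→1
  1='e' goto a→2 c→3
  2='ea' goto ·  [P0 ends]
  3='ec' goto d→4
  4='ecd' goto a→5
  5='ecda' goto e→6
  6='ecdae' goto b→7
  7='ecdaeb' goto ·  [P1 ends]
  8='b' goto a→15 b→10 e→9
  9='be' goto ·  [P2 ends]
  10='bb' goto ·  [P3 ends]
  11='c' goto b→12
  12='cb' goto a→13
  13='cba' goto a→14
  14='cbaa' goto ·  [P4 ends]
  15='ba' goto a→16
  16='baa' goto ·  [P5 ends]

Failure links (BFS by depth):
  fail(1) 'e': from fail(0)=0 chase 'e': 0 ⇒ 0;  out=∅∪out(0)=∅
  fail(8) 'b': from fail(0)=0 chase 'b': 0 ⇒ 0;  out=∅∪out(0)=∅
  fail(11) 'c': from fail(0)=0 chase 'c': 0 ⇒ 0;  out=∅∪out(0)=∅
  fail(2) 'ea': from fail(1)=0 chase 'a': 0 ⇒ 0;  out={0}∪out(0)={0}
  fail(3) 'ec': from fail(1)=0 chase 'c': 0 ⇒ 11;  out=∅∪out(11)=∅
  fail(9) 'be': from fail(8)=0 chase 'e': 0 ⇒ 1;  out={2}∪out(1)={2}
  fail(10) 'bb': from fail(8)=0 chase 'b': 0 ⇒ 8;  out={3}∪out(8)={3}
  fail(12) 'cb': from fail(11)=0 chase 'b': 0 ⇒ 8;  out=∅∪out(8)=∅
  fail(15) 'ba': from fail(8)=0 chase 'a': 0 ⇒ 0;  out=∅∪out(0)=∅
  fail(4) 'ecd': from fail(3)=11 chase 'd': 11→0 ⇒ 0;  out=∅∪out(0)=∅
  fail(13) 'cba': from fail(12)=8 chase 'a': 8 ⇒ 15;  out=∅∪out(15)=∅
  fail(16) 'baa': from fail(15)=0 chase 'a': 0 ⇒ 0;  out={5}∪out(0)={5}
  fail(5) 'ecda': from fail(4)=0 chase 'a': 0 ⇒ 0;  out=∅∪out(0)=∅
  fail(14) 'cbaa': from fail(13)=15 chase 'a': 15 ⇒ 16;  out={4}∪out(16)={4,5}
  fail(6) 'ecdae': from fail(5)=0 chase 'e': 0 ⇒ 1;  out=∅∪out(1)=∅
  fail(7) 'ecdaeb': from fail(6)=1 chase 'b': 1→0 ⇒ 8;  out={1}∪out(8)={1}

Scan:
[0] read 'e'  n0⇒n1
[1] read 'c'  n1⇒n3
[2] read 'd'  n3⇒n4
[3] read 'a'  n4⇒n5
[4] read 'e'  n5⇒n6
[5] read 'b'  n6⇒n7  → match P1@[0:5]
[6] read 'b'  n7⇒n10 (via fail)  → match P3@[5:6]
[7] read 'e'  n10⇒n9 (via fail)  → match P2@[6:7]
[8] read 'b'  n9⇒n8 (via fail)
[9] read 'b'  n8⇒n10  → match P3@[8:9]
[10] read 'c'  n10⇒n11 (via fail)
[11] read 'b'  n11⇒n12
[12] read 'a'  n12⇒n13
[13] read 'a'  n13⇒n14  → match P4@[10:13],P5@[11:13]
[14] read 'c'  n14⇒n11 (via fail)
[15] read 'b'  n11⇒n12
[16] read 'a'  n12⇒n13
[17] read 'a'  n13⇒n14  → match P4@[14:17],P5@[15:17]
[18] read 'b'  n14⇒n8 (via fail)
[19] read 'b'  n8⇒n10  → match P3@[18:19]
[20] read 'e'  n10⇒n9 (via fail)  → match P2@[19:20]
[21] read 'c'  n9⇒n3 (via fail)
[22] read 'd'  n3⇒n4
[23] read 'a'  n4⇒n5
[24] read 'e'  n5⇒n6
[25] read 'b'  n6⇒n7  → match P1@[20:25]
[26] read 'e'  n7⇒n9 (via fail)  → match P2@[25:26]
[27] read 'c'  n9⇒n3 (via fail)
[28] read 'b'  n3⇒n12 (via fail)
[29] read 'a'  n12⇒n13
[30] read 'a'  n13⇒n14  → match P4@[27:30],P5@[28:30]
[31] read 'd'  n14⇒n0 (via fail)
[32] read 'b'  n0⇒n8
[33] read 'e'  n8⇒n9  → match P2@[32:33]
[34] read 'e'  n9⇒n1 (via fail)
[35] read 'a'  n1⇒n2  → match P0@[34:35]
[36] read 'e'  n2⇒n1 (via fail)
[37] read 'b'  n1⇒n8 (via fail)
[38] read 'b'  n8⇒n10  → match P3@[37:38]
[39] read 'a'  n10⇒n15 (via fail)
[40] read 'c'  n15⇒n11 (via fail)
[41] read 'b'  n11⇒n12
[42] read 'a'  n12⇒n13
[43] read 'a'  n13⇒n14  → match P4@[40:43],P5@[41:43]
[44] read 'b'  n14⇒n8 (via fail)
[45] read 'b'  n8⇒n10  → match P3@[44:45]
[46] read 'a'  n10⇒n15 (via fail)

All matches (sorted): [[5,1],[6,3],[7,2],[9,3],[13,4],[13,5],[17,4],[17,5],[19,3],[20,2],[25,1],[26,2],[30,4],[30,5],[33,2],[35,0],[38,3],[43,4],[43,5],[45,3]]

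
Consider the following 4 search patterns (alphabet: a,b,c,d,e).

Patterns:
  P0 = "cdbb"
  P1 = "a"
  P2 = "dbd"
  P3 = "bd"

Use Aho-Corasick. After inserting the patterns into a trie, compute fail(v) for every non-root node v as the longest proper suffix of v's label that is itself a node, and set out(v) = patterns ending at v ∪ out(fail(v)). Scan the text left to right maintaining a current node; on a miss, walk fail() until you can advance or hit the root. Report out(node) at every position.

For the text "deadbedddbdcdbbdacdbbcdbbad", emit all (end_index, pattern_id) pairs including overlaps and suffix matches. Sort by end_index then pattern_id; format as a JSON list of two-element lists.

Construct AC machine:
Trie (insert patterns):
  0='ε' goto a→5 b→9 c→1 d→6
  1='c' goto d→2
  2='cd' goto b→3
  3='cdb' goto b→4
  4='cdbb' goto ·  ←P0
  5='a' goto ·  ←P1
  6='d' goto b→7
  7='db' goto d→8
  8='dbd' goto ·  ←P2
  9='b' goto d→10
  10='bd' goto ·  ←P3

Failure links (BFS by depth):
  fail(1) 'c': from fail(0)=0 chase 'c': 0 ⇒ 0;  out=∅∪out(0)=∅
  fail(5) 'a': from fail(0)=0 chase 'a': 0 ⇒ 0;  out={1}∪out(0)={1}
  fail(6) 'd': from fail(0)=0 chase 'd': 0 ⇒ 0;  out=∅∪out(0)=∅
  fail(9) 'b': from fail(0)=0 chase 'b': 0 ⇒ 0;  out=∅∪out(0)=∅
  fail(2) 'cd': from fail(1)=0 chase 'd': 0 ⇒ 6;  out=∅∪out(6)=∅
  fail(7) 'db': from fail(6)=0 chase 'b': 0 ⇒ 9;  out=∅∪out(9)=∅
  fail(10) 'bd': from fail(9)=0 chase 'd': 0 ⇒ 6;  out={3}∪out(6)={3}
  fail(3) 'cdb': from fail(2)=6 chase 'b': 6 ⇒ 7;  out=∅∪out(7)=∅
  fail(8) 'dbd': from fail(7)=9 chase 'd': 9 ⇒ 10;  out={2}∪out(10)={2,3}
  fail(4) 'cdbb': from fail(3)=7 chase 'b': 7→9→0 ⇒ 9;  out={0}∪out(9)={0}

Scan:
i=0 'd': node 0→6
i=1 'e': node 6→0 (fail-walked)
i=2 'a': node 0→5  ** P1@[2:2]
i=3 'd': node 5→6 (fail-walked)
i=4 'b': node 6→7
i=5 'e': node 7→0 (fail-walked)
i=6 'd': node 0→6
i=7 'd': node 6→6 (fail-walked)
i=8 'd': node 6→6 (fail-walked)
i=9 'b': node 6→7
i=10 'd': node 7→8  ** P2@[8:10],P3@[9:10]
i=11 'c': node 8→1 (fail-walked)
i=12 'd': node 1→2
i=13 'b': node 2→3
i=14 'b': node 3→4  ** P0@[11:14]
i=15 'd': node 4→10 (fail-walked)  ** P3@[14:15]
i=16 'a': node 10→5 (fail-walked)  ** P1@[16:16]
i=17 'c': node 5→1 (fail-walked)
i=18 'd': node 1→2
i=19 'b': node 2→3
i=20 'b': node 3→4  ** P0@[17:20]
i=21 'c': node 4→1 (fail-walked)
i=22 'd': node 1→2
i=23 'b': node 2→3
i=24 'b': node 3→4  ** P0@[21:24]
i=25 'a': node 4→5 (fail-walked)  ** P1@[25:25]
i=26 'd': node 5→6 (fail-walked)

Result: [[2,1],[10,2],[10,3],[14,0],[15,3],[16,1],[20,0],[24,0],[25,1]]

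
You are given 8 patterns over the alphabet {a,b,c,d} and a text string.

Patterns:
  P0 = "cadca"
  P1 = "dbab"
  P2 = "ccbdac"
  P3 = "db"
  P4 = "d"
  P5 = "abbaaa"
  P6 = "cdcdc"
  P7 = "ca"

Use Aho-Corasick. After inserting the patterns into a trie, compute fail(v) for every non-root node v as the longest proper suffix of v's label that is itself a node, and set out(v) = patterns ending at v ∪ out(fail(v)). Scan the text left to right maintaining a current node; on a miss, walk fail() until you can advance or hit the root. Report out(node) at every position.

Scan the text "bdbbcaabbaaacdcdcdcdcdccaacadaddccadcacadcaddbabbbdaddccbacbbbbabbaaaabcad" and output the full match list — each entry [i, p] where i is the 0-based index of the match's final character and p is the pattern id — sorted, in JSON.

Build automaton:
Trie (insert patterns):
  n0 'ε': a→15 c→1 d→6
  n1 'c': a→2 c→10 d→21
  n2 'ca': d→3  ←P7
  n3 'cad': c→4
  n4 'cadc': a→5
  n5 'cadca': ·  ←P0
  n6 'd': b→7  ←P4
  n7 'db': a→8  ←P3
  n8 'dba': b→9
  n9 'dbab': ·  ←P1
  n10 'cc': b→11
  n11 'ccb': d→12
  n12 'ccbd': a→13
  n13 'ccbda': c→14
  n14 'ccbdac': ·  ←P2
  n15 'a': b→16
  n16 'ab': b→17
  n17 'abb': a→18
  n18 'abba': a→19
  n19 'abbaa': a→20
  n20 'abbaaa': ·  ←P5
  n21 'cd': c→22
  n22 'cdc': d→23
  n23 'cdcd': c→24
  n24 'cdcdc': ·  ←P6

BFS fail/out derivation:
  n1('c'): parent n0 fail=0; on 'c' 0 → fail=0;  out ∅∪∅=∅
  n6('d'): parent n0 fail=0; on 'd' 0 → fail=0;  out {4}∪∅={4}
  n15('a'): parent n0 fail=0; on 'a' 0 → fail=0;  out ∅∪∅=∅
  n2('ca'): parent n1 fail=0; on 'a' 0 → fail=15;  out {7}∪∅={7}
  n7('db'): parent n6 fail=0; on 'b' 0 → fail=0;  out {3}∪∅={3}
  n10('cc'): parent n1 fail=0; on 'c' 0 → fail=1;  out ∅∪∅=∅
  n16('ab'): parent n15 fail=0; on 'b' 0 → fail=0;  out ∅∪∅=∅
  n21('cd'): parent n1 fail=0; on 'd' 0 → fail=6;  out ∅∪{4}={4}
  n3('cad'): parent n2 fail=15; on 'd' 15→0 → fail=6;  out ∅∪{4}={4}
  n8('dba'): parent n7 fail=0; on 'a' 0 → fail=15;  out ∅∪∅=∅
  n11('ccb'): parent n10 fail=1; on 'b' 1→0 → fail=0;  out ∅∪∅=∅
  n17('abb'): parent n16 fail=0; on 'b' 0 → fail=0;  out ∅∪∅=∅
  n22('cdc'): parent n21 fail=6; on 'c' 6→0 → fail=1;  out ∅∪∅=∅
  n4('cadc'): parent n3 fail=6; on 'c' 6→0 → fail=1;  out ∅∪∅=∅
  n9('dbab'): parent n8 fail=15; on 'b' 15 → fail=16;  out {1}∪∅={1}
  n12('ccbd'): parent n11 fail=0; on 'd' 0 → fail=6;  out ∅∪{4}={4}
  n18('abba'): parent n17 fail=0; on 'a' 0 → fail=15;  out ∅∪∅=∅
  n23('cdcd'): parent n22 fail=1; on 'd' 1 → fail=21;  out ∅∪{4}={4}
  n5('cadca'): parent n4 fail=1; on 'a' 1 → fail=2;  out {0}∪{7}={0,7}
  n13('ccbda'): parent n12 fail=6; on 'a' 6→0 → fail=15;  out ∅∪∅=∅
  n19('abbaa'): parent n18 fail=15; on 'a' 15→0 → fail=15;  out ∅∪∅=∅
  n24('cdcdc'): parent n23 fail=21; on 'c' 21 → fail=22;  out {6}∪∅={6}
  n14('ccbdac'): parent n13 fail=15; on 'c' 15→0 → fail=1;  out {2}∪∅={2}
  n20('abbaaa'): parent n19 fail=15; on 'a' 15→0 → fail=15;  out {5}∪∅={5}

Run:
[0] read 'b'  n0⇒n0
[1] read 'd'  n0⇒n6  emit P4@[1:1]
[2] read 'b'  n6⇒n7  emit P3@[1:2]
[3] read 'b'  n7⇒n0 (via fail)
[4] read 'c'  n0⇒n1
[5] read 'a'  n1⇒n2  emit P7@[4:5]
[6] read 'a'  n2⇒n15 (via fail)
[7] read 'b'  n15⇒n16
[8] read 'b'  n16⇒n17
[9] read 'a'  n17⇒n18
[10] read 'a'  n18⇒n19
[11] read 'a'  n19⇒n20  emit P5@[6:11]
[12] read 'c'  n20⇒n1 (via fail)
[13] read 'd'  n1⇒n21  emit P4@[13:13]
[14] read 'c'  n21⇒n22
[15] read 'd'  n22⇒n23  emit P4@[15:15]
[16] read 'c'  n23⇒n24  emit P6@[12:16]
[17] read 'd'  n24⇒n23 (via fail)  emit P4@[17:17]
[18] read 'c'  n23⇒n24  emit P6@[14:18]
[19] read 'd'  n24⇒n23 (via fail)  emit P4@[19:19]
[20] read 'c'  n23⇒n24  emit P6@[16:20]
[21] read 'd'  n24⇒n23 (via fail)  emit P4@[21:21]
[22] read 'c'  n23⇒n24  emit P6@[18:22]
[23] read 'c'  n24⇒n10 (via fail)
[24] read 'a'  n10⇒n2 (via fail)  emit P7@[23:24]
[25] read 'a'  n2⇒n15 (via fail)
[26] read 'c'  n15⇒n1 (via fail)
[27] read 'a'  n1⇒n2  emit P7@[26:27]
[28] read 'd'  n2⇒n3  emit P4@[28:28]
[29] read 'a'  n3⇒n15 (via fail)
[30] read 'd'  n15⇒n6 (via fail)  emit P4@[30:30]
[31] read 'd'  n6⇒n6 (via fail)  emit P4@[31:31]
[32] read 'c'  n6⇒n1 (via fail)
[33] read 'c'  n1⇒n10
[34] read 'a'  n10⇒n2 (via fail)  emit P7@[33:34]
[35] read 'd'  n2⇒n3  emit P4@[35:35]
[36] read 'c'  n3⇒n4
[37] read 'a'  n4⇒n5  emit P0@[33:37],P7@[36:37]
[38] read 'c'  n5⇒n1 (via fail)
[39] read 'a'  n1⇒n2  emit P7@[38:39]
[40] read 'd'  n2⇒n3  emit P4@[40:40]
[41] read 'c'  n3⇒n4
[42] read 'a'  n4⇒n5  emit P0@[38:42],P7@[41:42]
[43] read 'd'  n5⇒n3 (via fail)  emit P4@[43:43]
[44] read 'd'  n3⇒n6 (via fail)  emit P4@[44:44]
[45] read 'b'  n6⇒n7  emit P3@[44:45]
[46] read 'a'  n7⇒n8
[47] read 'b'  n8⇒n9  emit P1@[44:47]
[48] read 'b'  n9⇒n17 (via fail)
[49] read 'b'  n17⇒n0 (via fail)
[50] read 'd'  n0⇒n6  emit P4@[50:50]
[51] read 'a'  n6⇒n15 (via fail)
[52] read 'd'  n15⇒n6 (via fail)  emit P4@[52:52]
[53] read 'd'  n6⇒n6 (via fail)  emit P4@[53:53]
[54] read 'c'  n6⇒n1 (via fail)
[55] read 'c'  n1⇒n10
[56] read 'b'  n10⇒n11
[57] read 'a'  n11⇒n15 (via fail)
[58] read 'c'  n15⇒n1 (via fail)
[59] read 'b'  n1⇒n0 (via fail)
[60] read 'b'  n0⇒n0
[61] read 'b'  n0⇒n0
[62] read 'b'  n0⇒n0
[63] read 'a'  n0⇒n15
[64] read 'b'  n15⇒n16
[65] read 'b'  n16⇒n17
[66] read 'a'  n17⇒n18
[67] read 'a'  n18⇒n19
[68] read 'a'  n19⇒n20  emit P5@[63:68]
[69] read 'a'  n20⇒n15 (via fail)
[70] read 'b'  n15⇒n16
[71] read 'c'  n16⇒n1 (via fail)
[72] read 'a'  n1⇒n2  emit P7@[71:72]
[73] read 'd'  n2⇒n3  emit P4@[73:73]

Matches: [[1,4],[2,3],[5,7],[11,5],[13,4],[15,4],[16,6],[17,4],[18,6],[19,4],[20,6],[21,4],[22,6],[24,7],[27,7],[28,4],[30,4],[31,4],[34,7],[35,4],[37,0],[37,7],[39,7],[40,4],[42,0],[42,7],[43,4],[44,4],[45,3],[47,1],[50,4],[52,4],[53,4],[68,5],[72,7],[73,4]]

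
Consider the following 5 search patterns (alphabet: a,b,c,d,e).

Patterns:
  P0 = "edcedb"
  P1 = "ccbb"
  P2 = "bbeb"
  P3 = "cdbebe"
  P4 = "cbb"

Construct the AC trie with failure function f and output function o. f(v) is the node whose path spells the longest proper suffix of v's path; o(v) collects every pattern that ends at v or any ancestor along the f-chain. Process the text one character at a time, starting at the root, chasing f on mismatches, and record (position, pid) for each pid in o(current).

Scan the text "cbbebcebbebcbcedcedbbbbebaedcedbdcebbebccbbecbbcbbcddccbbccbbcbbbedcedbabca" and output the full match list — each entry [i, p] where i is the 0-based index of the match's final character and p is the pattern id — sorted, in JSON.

Build automaton:
Trie (insert patterns):
  0='ε' goto b→11 c→7 e→1
  1='e' goto d→2
  2='ed' goto c→3
  3='edc' goto e→4
  4='edce' goto d→5
  5='edced' goto b→6
  6='edcedb' goto ·  [P0 ends]
  7='c' goto b→20 c→8 d→15
  8='cc' goto b→9
  9='ccb' goto b→10
  10='ccbb' goto ·  [P1 ends]
  11='b' goto b→12
  12='bb' goto e→13
  13='bbe' goto b→14
  14='bbeb' goto ·  [P2 ends]
  15='cd' goto b→16
  16='cdb' goto e→17
  17='cdbe' goto b→18
  18='cdbeb' goto e→19
  19='cdbebe' goto ·  [P3 ends]
  20='cb' goto b→21
  21='cbb' goto ·  [P4 ends]

Failure links (BFS by depth):
  fail(1) 'e': from fail(0)=0 chase 'e': 0 ⇒ 0;  out=∅∪out(0)=∅
  fail(7) 'c': from fail(0)=0 chase 'c': 0 ⇒ 0;  out=∅∪out(0)=∅
  fail(11) 'b': from fail(0)=0 chase 'b': 0 ⇒ 0;  out=∅∪out(0)=∅
  fail(2) 'ed': from fail(1)=0 chase 'd': 0 ⇒ 0;  out=∅∪out(0)=∅
  fail(8) 'cc': from fail(7)=0 chase 'c': 0 ⇒ 7;  out=∅∪out(7)=∅
  fail(12) 'bb': from fail(11)=0 chase 'b': 0 ⇒ 11;  out=∅∪out(11)=∅
  fail(15) 'cd': from fail(7)=0 chase 'd': 0 ⇒ 0;  out=∅∪out(0)=∅
  fail(20) 'cb': from fail(7)=0 chase 'b': 0 ⇒ 11;  out=∅∪out(11)=∅
  fail(3) 'edc': from fail(2)=0 chase 'c': 0 ⇒ 7;  out=∅∪out(7)=∅
  fail(9) 'ccb': from fail(8)=7 chase 'b': 7 ⇒ 20;  out=∅∪out(20)=∅
  fail(13) 'bbe': from fail(12)=11 chase 'e': 11→0 ⇒ 1;  out=∅∪out(1)=∅
  fail(16) 'cdb': from fail(15)=0 chase 'b': 0 ⇒ 11;  out=∅∪out(11)=∅
  fail(21) 'cbb': from fail(20)=11 chase 'b': 11 ⇒ 12;  out={4}∪out(12)={4}
  fail(4) 'edce': from fail(3)=7 chase 'e': 7→0 ⇒ 1;  out=∅∪out(1)=∅
  fail(10) 'ccbb': from fail(9)=20 chase 'b': 20 ⇒ 21;  out={1}∪out(21)={1,4}
  fail(14) 'bbeb': from fail(13)=1 chase 'b': 1→0 ⇒ 11;  out={2}∪out(11)={2}
  fail(17) 'cdbe': from fail(16)=11 chase 'e': 11→0 ⇒ 1;  out=∅∪out(1)=∅
  fail(5) 'edced': from fail(4)=1 chase 'd': 1 ⇒ 2;  out=∅∪out(2)=∅
  fail(18) 'cdbeb': from fail(17)=1 chase 'b': 1→0 ⇒ 11;  out=∅∪out(11)=∅
  fail(6) 'edcedb': from fail(5)=2 chase 'b': 2→0 ⇒ 11;  out={0}∪out(11)={0}
  fail(19) 'cdbebe': from fail(18)=11 chase 'e': 11→0 ⇒ 1;  out={3}∪out(1)={3}

Text stream:
[0] read 'c'  n0⇒n7
[1] read 'b'  n7⇒n20
[2] read 'b'  n20⇒n21  emit P4@[0:2]
[3] read 'e'  n21⇒n13 ·f
[4] read 'b'  n13⇒n14  emit P2@[1:4]
[5] read 'c'  n14⇒n7 ·f
[6] read 'e'  n7⇒n1 ·f
[7] read 'b'  n1⇒n11 ·f
[8] read 'b'  n11⇒n12
[9] read 'e'  n12⇒n13
[10] read 'b'  n13⇒n14  emit P2@[7:10]
[11] read 'c'  n14⇒n7 ·f
[12] read 'b'  n7⇒n20
[13] read 'c'  n20⇒n7 ·f
[14] read 'e'  n7⇒n1 ·f
[15] read 'd'  n1⇒n2
[16] read 'c'  n2⇒n3
[17] read 'e'  n3⇒n4
[18] read 'd'  n4⇒n5
[19] read 'b'  n5⇒n6  emit P0@[14:19]
[20] read 'b'  n6⇒n12 ·f
[21] read 'b'  n12⇒n12 ·f
[22] read 'b'  n12⇒n12 ·f
[23] read 'e'  n12⇒n13
[24] read 'b'  n13⇒n14  emit P2@[21:24]
[25] read 'a'  n14⇒n0 ·f
[26] read 'e'  n0⇒n1
[27] read 'd'  n1⇒n2
[28] read 'c'  n2⇒n3
[29] read 'e'  n3⇒n4
[30] read 'd'  n4⇒n5
[31] read 'b'  n5⇒n6  emit P0@[26:31]
[32] read 'd'  n6⇒n0 ·f
[33] read 'c'  n0⇒n7
[34] read 'e'  n7⇒n1 ·f
[35] read 'b'  n1⇒n11 ·f
[36] read 'b'  n11⇒n12
[37] read 'e'  n12⇒n13
[38] read 'b'  n13⇒n14  emit P2@[35:38]
[39] read 'c'  n14⇒n7 ·f
[40] read 'c'  n7⇒n8
[41] read 'b'  n8⇒n9
[42] read 'b'  n9⇒n10  emit P1@[39:42],P4@[40:42]
[43] read 'e'  n10⇒n13 ·f
[44] read 'c'  n13⇒n7 ·f
[45] read 'b'  n7⇒n20
[46] read 'b'  n20⇒n21  emit P4@[44:46]
[47] read 'c'  n21⇒n7 ·f
[48] read 'b'  n7⇒n20
[49] read 'b'  n20⇒n21  emit P4@[47:49]
[50] read 'c'  n21⇒n7 ·f
[51] read 'd'  n7⇒n15
[52] read 'd'  n15⇒n0 ·f
[53] read 'c'  n0⇒n7
[54] read 'c'  n7⇒n8
[55] read 'b'  n8⇒n9
[56] read 'b'  n9⇒n10  emit P1@[53:56],P4@[54:56]
[57] read 'c'  n10⇒n7 ·f
[58] read 'c'  n7⇒n8
[59] read 'b'  n8⇒n9
[60] read 'b'  n9⇒n10  emit P1@[57:60],P4@[58:60]
[61] read 'c'  n10⇒n7 ·f
[62] read 'b'  n7⇒n20
[63] read 'b'  n20⇒n21  emit P4@[61:63]
[64] read 'b'  n21⇒n12 ·f
[65] read 'e'  n12⇒n13
[66] read 'd'  n13⇒n2 ·f
[67] read 'c'  n2⇒n3
[68] read 'e'  n3⇒n4
[69] read 'd'  n4⇒n5
[70] read 'b'  n5⇒n6  emit P0@[65:70]
[71] read 'a'  n6⇒n0 ·f
[72] read 'b'  n0⇒n11
[73] read 'c'  n11⇒n7 ·f
[74] read 'a'  n7⇒n0 ·f

Result: [[2,4],[4,2],[10,2],[19,0],[24,2],[31,0],[38,2],[42,1],[42,4],[46,4],[49,4],[56,1],[56,4],[60,1],[60,4],[63,4],[70,0]]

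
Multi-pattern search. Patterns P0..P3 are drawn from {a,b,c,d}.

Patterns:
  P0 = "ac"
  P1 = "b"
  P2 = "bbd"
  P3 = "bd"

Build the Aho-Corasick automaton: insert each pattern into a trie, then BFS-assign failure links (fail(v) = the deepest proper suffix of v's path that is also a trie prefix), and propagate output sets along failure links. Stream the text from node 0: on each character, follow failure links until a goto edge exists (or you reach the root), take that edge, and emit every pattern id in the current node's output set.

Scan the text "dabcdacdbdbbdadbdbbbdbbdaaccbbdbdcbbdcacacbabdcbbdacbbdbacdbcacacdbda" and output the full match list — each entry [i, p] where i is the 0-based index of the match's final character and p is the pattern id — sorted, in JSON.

Construct AC machine:
Trie (insert patterns):
  n0 'ε': a→1 b→3
  n1 'a': c→2
  n2 'ac': ·  [P0 ends]
  n3 'b': b→4 d→6  [P1 ends]
  n4 'bb': d→5
  n5 'bbd': ·  [P2 ends]
  n6 'bd': ·  [P3 ends]

BFS fail/out derivation:
  fail(1) 'a': from fail(0)=0 chase 'a': 0 ⇒ 0;  out=∅∪out(0)=∅
  fail(3) 'b': from fail(0)=0 chase 'b': 0 ⇒ 0;  out={1}∪out(0)={1}
  fail(2) 'ac': from fail(1)=0 chase 'c': 0 ⇒ 0;  out={0}∪out(0)={0}
  fail(4) 'bb': from fail(3)=0 chase 'b': 0 ⇒ 3;  out=∅∪out(3)={1}
  fail(6) 'bd': from fail(3)=0 chase 'd': 0 ⇒ 0;  out={3}∪out(0)={3}
  fail(5) 'bbd': from fail(4)=3 chase 'd': 3 ⇒ 6;  out={2}∪out(6)={2,3}

Scan:
pos 0 'd': at 0
pos 1 'a': at 1
pos 2 'b': at 3 (fail-walked)  ** P1@[2:2]
pos 3 'c': at 0 (fail-walked)
pos 4 'd': at 0
pos 5 'a': at 1
pos 6 'c': at 2  ** P0@[5:6]
pos 7 'd': at 0 (fail-walked)
pos 8 'b': at 3  ** P1@[8:8]
pos 9 'd': at 6  ** P3@[8:9]
pos 10 'b': at 3 (fail-walked)  ** P1@[10:10]
pos 11 'b': at 4  ** P1@[11:11]
pos 12 'd': at 5  ** P2@[10:12],P3@[11:12]
pos 13 'a': at 1 (fail-walked)
pos 14 'd': at 0 (fail-walked)
pos 15 'b': at 3  ** P1@[15:15]
pos 16 'd': at 6  ** P3@[15:16]
pos 17 'b': at 3 (fail-walked)  ** P1@[17:17]
pos 18 'b': at 4  ** P1@[18:18]
pos 19 'b': at 4 (fail-walked)  ** P1@[19:19]
pos 20 'd': at 5  ** P2@[18:20],P3@[19:20]
pos 21 'b': at 3 (fail-walked)  ** P1@[21:21]
pos 22 'b': at 4  ** P1@[22:22]
pos 23 'd': at 5  ** P2@[21:23],P3@[22:23]
pos 24 'a': at 1 (fail-walked)
pos 25 'a': at 1 (fail-walked)
pos 26 'c': at 2  ** P0@[25:26]
pos 27 'c': at 0 (fail-walked)
pos 28 'b': at 3  ** P1@[28:28]
pos 29 'b': at 4  ** P1@[29:29]
pos 30 'd': at 5  ** P2@[28:30],P3@[29:30]
pos 31 'b': at 3 (fail-walked)  ** P1@[31:31]
pos 32 'd': at 6  ** P3@[31:32]
pos 33 'c': at 0 (fail-walked)
pos 34 'b': at 3  ** P1@[34:34]
pos 35 'b': at 4  ** P1@[35:35]
pos 36 'd': at 5  ** P2@[34:36],P3@[35:36]
pos 37 'c': at 0 (fail-walked)
pos 38 'a': at 1
pos 39 'c': at 2  ** P0@[38:39]
pos 40 'a': at 1 (fail-walked)
pos 41 'c': at 2  ** P0@[40:41]
pos 42 'b': at 3 (fail-walked)  ** P1@[42:42]
pos 43 'a': at 1 (fail-walked)
pos 44 'b': at 3 (fail-walked)  ** P1@[44:44]
pos 45 'd': at 6  ** P3@[44:45]
pos 46 'c': at 0 (fail-walked)
pos 47 'b': at 3  ** P1@[47:47]
pos 48 'b': at 4  ** P1@[48:48]
pos 49 'd': at 5  ** P2@[47:49],P3@[48:49]
pos 50 'a': at 1 (fail-walked)
pos 51 'c': at 2  ** P0@[50:51]
pos 52 'b': at 3 (fail-walked)  ** P1@[52:52]
pos 53 'b': at 4  ** P1@[53:53]
pos 54 'd': at 5  ** P2@[52:54],P3@[53:54]
pos 55 'b': at 3 (fail-walked)  ** P1@[55:55]
pos 56 'a': at 1 (fail-walked)
pos 57 'c': at 2  ** P0@[56:57]
pos 58 'd': at 0 (fail-walked)
pos 59 'b': at 3  ** P1@[59:59]
pos 60 'c': at 0 (fail-walked)
pos 61 'a': at 1
pos 62 'c': at 2  ** P0@[61:62]
pos 63 'a': at 1 (fail-walked)
pos 64 'c': at 2  ** P0@[63:64]
pos 65 'd': at 0 (fail-walked)
pos 66 'b': at 3  ** P1@[66:66]
pos 67 'd': at 6  ** P3@[66:67]
pos 68 'a': at 1 (fail-walked)

Matches: [[2,1],[6,0],[8,1],[9,3],[10,1],[11,1],[12,2],[12,3],[15,1],[16,3],[17,1],[18,1],[19,1],[20,2],[20,3],[21,1],[22,1],[23,2],[23,3],[26,0],[28,1],[29,1],[30,2],[30,3],[31,1],[32,3],[34,1],[35,1],[36,2],[36,3],[39,0],[41,0],[42,1],[44,1],[45,3],[47,1],[48,1],[49,2],[49,3],[51,0],[52,1],[53,1],[54,2],[54,3],[55,1],[57,0],[59,1],[62,0],[64,0],[66,1],[67,3]]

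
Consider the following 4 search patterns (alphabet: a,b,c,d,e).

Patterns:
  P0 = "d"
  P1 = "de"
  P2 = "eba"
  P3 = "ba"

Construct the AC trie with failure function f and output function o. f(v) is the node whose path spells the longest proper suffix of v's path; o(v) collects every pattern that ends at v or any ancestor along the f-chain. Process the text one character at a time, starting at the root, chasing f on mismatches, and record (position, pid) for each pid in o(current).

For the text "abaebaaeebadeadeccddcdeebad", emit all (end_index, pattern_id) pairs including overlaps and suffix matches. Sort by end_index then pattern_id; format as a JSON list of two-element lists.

Construct AC machine:
Trie nodes:
  0='ε' goto b→6 d→1 e→3
  1='d' goto e→2  ←P0
  2='de' goto ·  ←P1
  3='e' goto b→4
  4='eb' goto a→5
  5='eba' goto ·  ←P2
  6='b' goto a→7
  7='ba' goto ·  ←P3

BFS fail/out derivation:
  fail(1) 'd': from fail(0)=0 chase 'd': 0 ⇒ 0;  out={0}∪out(0)={0}
  fail(3) 'e': from fail(0)=0 chase 'e': 0 ⇒ 0;  out=∅∪out(0)=∅
  fail(6) 'b': from fail(0)=0 chase 'b': 0 ⇒ 0;  out=∅∪out(0)=∅
  fail(2) 'de': from fail(1)=0 chase 'e': 0 ⇒ 3;  out={1}∪out(3)={1}
  fail(4) 'eb': from fail(3)=0 chase 'b': 0 ⇒ 6;  out=∅∪out(6)=∅
  fail(7) 'ba': from fail(6)=0 chase 'a': 0 ⇒ 0;  out={3}∪out(0)={3}
  fail(5) 'eba': from fail(4)=6 chase 'a': 6 ⇒ 7;  out={2}∪out(7)={2,3}

Run:
[0] read 'a'  n0⇒n0
[1] read 'b'  n0⇒n6
[2] read 'a'  n6⇒n7  ** P3@[1:2]
[3] read 'e'  n7⇒n3 ·f
[4] read 'b'  n3⇒n4
[5] read 'a'  n4⇒n5  ** P2@[3:5],P3@[4:5]
[6] read 'a'  n5⇒n0 ·f
[7] read 'e'  n0⇒n3
[8] read 'e'  n3⇒n3 ·f
[9] read 'b'  n3⇒n4
[10] read 'a'  n4⇒n5  ** P2@[8:10],P3@[9:10]
[11] read 'd'  n5⇒n1 ·f  ** P0@[11:11]
[12] read 'e'  n1⇒n2  ** P1@[11:12]
[13] read 'a'  n2⇒n0 ·f
[14] read 'd'  n0⇒n1  ** P0@[14:14]
[15] read 'e'  n1⇒n2  ** P1@[14:15]
[16] read 'c'  n2⇒n0 ·f
[17] read 'c'  n0⇒n0
[18] read 'd'  n0⇒n1  ** P0@[18:18]
[19] read 'd'  n1⇒n1 ·f  ** P0@[19:19]
[20] read 'c'  n1⇒n0 ·f
[21] read 'd'  n0⇒n1  ** P0@[21:21]
[22] read 'e'  n1⇒n2  ** P1@[21:22]
[23] read 'e'  n2⇒n3 ·f
[24] read 'b'  n3⇒n4
[25] read 'a'  n4⇒n5  ** P2@[23:25],P3@[24:25]
[26] read 'd'  n5⇒n1 ·f  ** P0@[26:26]

Result: [[2,3],[5,2],[5,3],[10,2],[10,3],[11,0],[12,1],[14,0],[15,1],[18,0],[19,0],[21,0],[22,1],[25,2],[25,3],[26,0]]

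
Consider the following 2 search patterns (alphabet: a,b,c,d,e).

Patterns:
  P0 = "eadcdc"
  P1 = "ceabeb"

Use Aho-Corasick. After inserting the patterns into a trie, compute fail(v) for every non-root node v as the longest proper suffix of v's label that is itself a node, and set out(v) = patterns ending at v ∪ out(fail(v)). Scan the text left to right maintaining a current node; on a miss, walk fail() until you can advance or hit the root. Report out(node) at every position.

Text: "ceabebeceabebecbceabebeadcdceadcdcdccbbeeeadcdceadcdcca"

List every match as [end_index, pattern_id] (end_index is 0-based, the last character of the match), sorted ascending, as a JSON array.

Build:
Trie (insert patterns):
  n0 'ε': c→7 e→1
  n1 'e': a→2
  n2 'ea': d→3
  n3 'ead': c→4
  n4 'eadc': d→5
  n5 'eadcd': c→6
  n6 'eadcdc': ·  ←P0
  n7 'c': e→8
  n8 'ce': a→9
  n9 'cea': b→10
  n10 'ceab': e→11
  n11 'ceabe': b→12
  n12 'ceabeb': ·  ←P1

BFS fail/out derivation:
  fail(1) 'e': from fail(0)=0 chase 'e': 0 ⇒ 0;  out=∅∪out(0)=∅
  fail(7) 'c': from fail(0)=0 chase 'c': 0 ⇒ 0;  out=∅∪out(0)=∅
  fail(2) 'ea': from fail(1)=0 chase 'a': 0 ⇒ 0;  out=∅∪out(0)=∅
  fail(8) 'ce': from fail(7)=0 chase 'e': 0 ⇒ 1;  out=∅∪out(1)=∅
  fail(3) 'ead': from fail(2)=0 chase 'd': 0 ⇒ 0;  out=∅∪out(0)=∅
  fail(9) 'cea': from fail(8)=1 chase 'a': 1 ⇒ 2;  out=∅∪out(2)=∅
  fail(4) 'eadc': from fail(3)=0 chase 'c': 0 ⇒ 7;  out=∅∪out(7)=∅
  fail(10) 'ceab': from fail(9)=2 chase 'b': 2→0 ⇒ 0;  out=∅∪out(0)=∅
  fail(5) 'eadcd': from fail(4)=7 chase 'd': 7→0 ⇒ 0;  out=∅∪out(0)=∅
  fail(11) 'ceabe': from fail(10)=0 chase 'e': 0 ⇒ 1;  out=∅∪out(1)=∅
  fail(6) 'eadcdc': from fail(5)=0 chase 'c': 0 ⇒ 7;  out={0}∪out(7)={0}
  fail(12) 'ceabeb': from fail(11)=1 chase 'b': 1→0 ⇒ 0;  out={1}∪out(0)={1}

Run:
pos 0 'c': at 7
pos 1 'e': at 8
pos 2 'a': at 9
pos 3 'b': at 10
pos 4 'e': at 11
pos 5 'b': at 12  ** P1@[0:5]
pos 6 'e': at 1 (fail-walked)
pos 7 'c': at 7 (fail-walked)
pos 8 'e': at 8
pos 9 'a': at 9
pos 10 'b': at 10
pos 11 'e': at 11
pos 12 'b': at 12  ** P1@[7:12]
pos 13 'e': at 1 (fail-walked)
pos 14 'c': at 7 (fail-walked)
pos 15 'b': at 0 (fail-walked)
pos 16 'c': at 7
pos 17 'e': at 8
pos 18 'a': at 9
pos 19 'b': at 10
pos 20 'e': at 11
pos 21 'b': at 12  ** P1@[16:21]
pos 22 'e': at 1 (fail-walked)
pos 23 'a': at 2
pos 24 'd': at 3
pos 25 'c': at 4
pos 26 'd': at 5
pos 27 'c': at 6  ** P0@[22:27]
pos 28 'e': at 8 (fail-walked)
pos 29 'a': at 9
pos 30 'd': at 3 (fail-walked)
pos 31 'c': at 4
pos 32 'd': at 5
pos 33 'c': at 6  ** P0@[28:33]
pos 34 'd': at 0 (fail-walked)
pos 35 'c': at 7
pos 36 'c': at 7 (fail-walked)
pos 37 'b': at 0 (fail-walked)
pos 38 'b': at 0
pos 39 'e': at 1
pos 40 'e': at 1 (fail-walked)
pos 41 'e': at 1 (fail-walked)
pos 42 'a': at 2
pos 43 'd': at 3
pos 44 'c': at 4
pos 45 'd': at 5
pos 46 'c': at 6  ** P0@[41:46]
pos 47 'e': at 8 (fail-walked)
pos 48 'a': at 9
pos 49 'd': at 3 (fail-walked)
pos 50 'c': at 4
pos 51 'd': at 5
pos 52 'c': at 6  ** P0@[47:52]
pos 53 'c': at 7 (fail-walked)
pos 54 'a': at 0 (fail-walked)

Matches: [[5,1],[12,1],[21,1],[27,0],[33,0],[46,0],[52,0]]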